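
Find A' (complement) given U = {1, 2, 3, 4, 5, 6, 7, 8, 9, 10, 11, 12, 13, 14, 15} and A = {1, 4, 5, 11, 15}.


Aᶜ = U \ A = elements in U but not in A
U = {1, 2, 3, 4, 5, 6, 7, 8, 9, 10, 11, 12, 13, 14, 15}
A = {1, 4, 5, 11, 15}
Aᶜ = {2, 3, 6, 7, 8, 9, 10, 12, 13, 14}

Aᶜ = {2, 3, 6, 7, 8, 9, 10, 12, 13, 14}


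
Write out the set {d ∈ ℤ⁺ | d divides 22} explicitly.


Checking each candidate:
Condition: positive divisors of 22
Result = {1, 2, 11, 22}

{1, 2, 11, 22}


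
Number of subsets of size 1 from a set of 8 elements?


C(n,k) = n! / (k!(n-k)!)
C(8,1) = 8! / (1!7!)
= 8

C(8,1) = 8


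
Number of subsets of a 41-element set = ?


Number of subsets = 2^n
= 2^41
= 2199023255552

|P(A)| = 2199023255552


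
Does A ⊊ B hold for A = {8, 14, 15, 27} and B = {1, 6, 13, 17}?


A ⊂ B requires: A ⊆ B AND A ≠ B.
A ⊆ B? No
A ⊄ B, so A is not a proper subset.

No, A is not a proper subset of B


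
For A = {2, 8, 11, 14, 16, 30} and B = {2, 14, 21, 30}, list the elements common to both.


A ∩ B = elements in both A and B
A = {2, 8, 11, 14, 16, 30}
B = {2, 14, 21, 30}
A ∩ B = {2, 14, 30}

A ∩ B = {2, 14, 30}


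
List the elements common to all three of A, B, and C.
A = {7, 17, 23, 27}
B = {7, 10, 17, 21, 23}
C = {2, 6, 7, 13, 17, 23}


A ∩ B = {7, 17, 23}
(A ∩ B) ∩ C = {7, 17, 23}

A ∩ B ∩ C = {7, 17, 23}


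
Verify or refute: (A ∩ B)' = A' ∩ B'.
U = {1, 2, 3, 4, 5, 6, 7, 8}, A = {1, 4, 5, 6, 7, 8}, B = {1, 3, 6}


LHS: A ∩ B = {1, 6}
(A ∩ B)' = U \ (A ∩ B) = {2, 3, 4, 5, 7, 8}
A' = {2, 3}, B' = {2, 4, 5, 7, 8}
Claimed RHS: A' ∩ B' = {2}
Identity is INVALID: LHS = {2, 3, 4, 5, 7, 8} but the RHS claimed here equals {2}. The correct form is (A ∩ B)' = A' ∪ B'.

Identity is invalid: (A ∩ B)' = {2, 3, 4, 5, 7, 8} but A' ∩ B' = {2}. The correct De Morgan law is (A ∩ B)' = A' ∪ B'.


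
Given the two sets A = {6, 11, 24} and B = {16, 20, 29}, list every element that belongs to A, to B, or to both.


A ∪ B = all elements in A or B (or both)
A = {6, 11, 24}
B = {16, 20, 29}
A ∪ B = {6, 11, 16, 20, 24, 29}

A ∪ B = {6, 11, 16, 20, 24, 29}


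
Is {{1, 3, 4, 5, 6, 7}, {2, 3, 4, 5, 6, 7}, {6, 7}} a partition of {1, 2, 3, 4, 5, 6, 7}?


A partition requires: (1) non-empty parts, (2) pairwise disjoint, (3) union = U
Parts: {1, 3, 4, 5, 6, 7}, {2, 3, 4, 5, 6, 7}, {6, 7}
Union of parts: {1, 2, 3, 4, 5, 6, 7}
U = {1, 2, 3, 4, 5, 6, 7}
All non-empty? True
Pairwise disjoint? False
Covers U? True

No, not a valid partition


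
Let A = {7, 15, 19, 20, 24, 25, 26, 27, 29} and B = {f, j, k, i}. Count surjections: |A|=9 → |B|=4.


n = |A| = 9, k = |B| = 4. Surjections via inclusion-exclusion:
S(n,k) = Σ(-1)^i × C(k,i) × (k-i)^n, i=0 to k
i=0: (-1)^0×C(4,0)×4^9 = 262144
i=1: (-1)^1×C(4,1)×3^9 = -78732
i=2: (-1)^2×C(4,2)×2^9 = 3072
i=3: (-1)^3×C(4,3)×1^9 = -4
i=4: (-1)^4×C(4,4)×0^9 = 0
Total = 186480

Number of surjections = 186480


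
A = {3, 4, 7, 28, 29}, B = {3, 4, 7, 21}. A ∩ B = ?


A ∩ B = elements in both A and B
A = {3, 4, 7, 28, 29}
B = {3, 4, 7, 21}
A ∩ B = {3, 4, 7}

A ∩ B = {3, 4, 7}


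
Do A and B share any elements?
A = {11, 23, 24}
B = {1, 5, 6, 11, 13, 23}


Disjoint means A ∩ B = ∅.
A ∩ B = {11, 23}
A ∩ B ≠ ∅, so A and B are NOT disjoint.

Yes — A and B share the element(s) of A ∩ B = {11, 23}, so they are not disjoint


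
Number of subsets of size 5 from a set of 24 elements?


C(n,k) = n! / (k!(n-k)!)
C(24,5) = 24! / (5!19!)
= 42504

C(24,5) = 42504


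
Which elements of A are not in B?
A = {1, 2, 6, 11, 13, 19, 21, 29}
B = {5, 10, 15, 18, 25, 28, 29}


A \ B = elements in A but not in B
A = {1, 2, 6, 11, 13, 19, 21, 29}
B = {5, 10, 15, 18, 25, 28, 29}
Remove from A any elements in B
A \ B = {1, 2, 6, 11, 13, 19, 21}

A \ B = {1, 2, 6, 11, 13, 19, 21}


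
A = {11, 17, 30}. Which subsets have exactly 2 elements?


|A| = 3, so A has C(3,2) = 3 subsets of size 2.
Enumerate by choosing 2 elements from A at a time:
{11, 17}, {11, 30}, {17, 30}

2-element subsets (3 total): {11, 17}, {11, 30}, {17, 30}


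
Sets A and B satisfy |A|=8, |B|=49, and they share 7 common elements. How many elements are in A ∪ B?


|A ∪ B| = |A| + |B| - |A ∩ B|
= 8 + 49 - 7
= 50

|A ∪ B| = 50


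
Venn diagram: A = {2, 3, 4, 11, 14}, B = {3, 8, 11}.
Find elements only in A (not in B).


A = {2, 3, 4, 11, 14}
B = {3, 8, 11}
Region: only in A (not in B)
Elements: {2, 4, 14}

Elements only in A (not in B): {2, 4, 14}


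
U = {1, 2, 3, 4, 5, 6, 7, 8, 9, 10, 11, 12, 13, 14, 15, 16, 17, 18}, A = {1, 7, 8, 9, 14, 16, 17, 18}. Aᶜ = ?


Aᶜ = U \ A = elements in U but not in A
U = {1, 2, 3, 4, 5, 6, 7, 8, 9, 10, 11, 12, 13, 14, 15, 16, 17, 18}
A = {1, 7, 8, 9, 14, 16, 17, 18}
Aᶜ = {2, 3, 4, 5, 6, 10, 11, 12, 13, 15}

Aᶜ = {2, 3, 4, 5, 6, 10, 11, 12, 13, 15}


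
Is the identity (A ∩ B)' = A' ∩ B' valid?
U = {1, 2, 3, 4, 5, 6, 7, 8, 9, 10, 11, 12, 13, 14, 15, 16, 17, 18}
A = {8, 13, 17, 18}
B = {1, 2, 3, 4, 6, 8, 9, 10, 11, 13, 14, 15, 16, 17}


LHS: A ∩ B = {8, 13, 17}
(A ∩ B)' = U \ (A ∩ B) = {1, 2, 3, 4, 5, 6, 7, 9, 10, 11, 12, 14, 15, 16, 18}
A' = {1, 2, 3, 4, 5, 6, 7, 9, 10, 11, 12, 14, 15, 16}, B' = {5, 7, 12, 18}
Claimed RHS: A' ∩ B' = {5, 7, 12}
Identity is INVALID: LHS = {1, 2, 3, 4, 5, 6, 7, 9, 10, 11, 12, 14, 15, 16, 18} but the RHS claimed here equals {5, 7, 12}. The correct form is (A ∩ B)' = A' ∪ B'.

Identity is invalid: (A ∩ B)' = {1, 2, 3, 4, 5, 6, 7, 9, 10, 11, 12, 14, 15, 16, 18} but A' ∩ B' = {5, 7, 12}. The correct De Morgan law is (A ∩ B)' = A' ∪ B'.


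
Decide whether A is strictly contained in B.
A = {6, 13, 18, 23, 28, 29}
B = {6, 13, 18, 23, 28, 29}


A ⊂ B requires: A ⊆ B AND A ≠ B.
A ⊆ B? Yes
A = B? Yes
A = B, so A is not a PROPER subset.

No, A is not a proper subset of B


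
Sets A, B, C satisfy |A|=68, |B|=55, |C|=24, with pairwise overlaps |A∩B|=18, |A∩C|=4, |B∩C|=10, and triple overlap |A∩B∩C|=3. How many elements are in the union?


|A∪B∪C| = |A|+|B|+|C| - |A∩B|-|A∩C|-|B∩C| + |A∩B∩C|
= 68+55+24 - 18-4-10 + 3
= 147 - 32 + 3
= 118

|A ∪ B ∪ C| = 118


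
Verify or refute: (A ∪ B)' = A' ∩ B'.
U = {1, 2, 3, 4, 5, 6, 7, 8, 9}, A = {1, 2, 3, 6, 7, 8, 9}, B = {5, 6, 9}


LHS: A ∪ B = {1, 2, 3, 5, 6, 7, 8, 9}
(A ∪ B)' = U \ (A ∪ B) = {4}
A' = {4, 5}, B' = {1, 2, 3, 4, 7, 8}
Claimed RHS: A' ∩ B' = {4}
Identity is VALID: LHS = RHS = {4} ✓

Identity is valid. (A ∪ B)' = A' ∩ B' = {4}


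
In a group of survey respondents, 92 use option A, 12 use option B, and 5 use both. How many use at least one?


|A ∪ B| = |A| + |B| - |A ∩ B|
= 92 + 12 - 5
= 99

|A ∪ B| = 99


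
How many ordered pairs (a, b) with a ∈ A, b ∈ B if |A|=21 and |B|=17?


|A × B| = |A| × |B|
= 21 × 17
= 357

|A × B| = 357


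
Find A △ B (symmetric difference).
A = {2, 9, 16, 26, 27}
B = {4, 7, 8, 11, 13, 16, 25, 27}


A △ B = (A \ B) ∪ (B \ A) = elements in exactly one of A or B
A \ B = {2, 9, 26}
B \ A = {4, 7, 8, 11, 13, 25}
A △ B = {2, 4, 7, 8, 9, 11, 13, 25, 26}

A △ B = {2, 4, 7, 8, 9, 11, 13, 25, 26}


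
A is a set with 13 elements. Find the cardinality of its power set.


Number of subsets = 2^n
= 2^13
= 8192

|P(A)| = 8192


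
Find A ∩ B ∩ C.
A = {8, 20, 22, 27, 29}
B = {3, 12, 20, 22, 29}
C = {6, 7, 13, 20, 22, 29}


A ∩ B = {20, 22, 29}
(A ∩ B) ∩ C = {20, 22, 29}

A ∩ B ∩ C = {20, 22, 29}


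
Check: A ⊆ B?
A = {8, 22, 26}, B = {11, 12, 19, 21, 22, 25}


A ⊆ B means every element of A is in B.
Elements in A not in B: {8, 26}
So A ⊄ B.

No, A ⊄ B


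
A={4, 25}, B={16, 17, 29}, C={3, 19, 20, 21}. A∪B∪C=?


A ∪ B = {4, 16, 17, 25, 29}
(A ∪ B) ∪ C = {3, 4, 16, 17, 19, 20, 21, 25, 29}

A ∪ B ∪ C = {3, 4, 16, 17, 19, 20, 21, 25, 29}


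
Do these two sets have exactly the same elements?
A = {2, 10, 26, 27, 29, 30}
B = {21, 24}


Two sets are equal iff they have exactly the same elements.
A = {2, 10, 26, 27, 29, 30}
B = {21, 24}
Differences: {2, 10, 21, 24, 26, 27, 29, 30}
A ≠ B

No, A ≠ B


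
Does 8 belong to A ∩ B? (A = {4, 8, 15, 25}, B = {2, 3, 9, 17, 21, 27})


A = {4, 8, 15, 25}, B = {2, 3, 9, 17, 21, 27}
A ∩ B = elements in both A and B
A ∩ B = ∅
Checking if 8 ∈ A ∩ B
8 is not in A ∩ B → False

8 ∉ A ∩ B


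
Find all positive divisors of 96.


Checking each candidate:
Condition: positive divisors of 96
Result = {1, 2, 3, 4, 6, 8, 12, 16, 24, 32, 48, 96}

{1, 2, 3, 4, 6, 8, 12, 16, 24, 32, 48, 96}


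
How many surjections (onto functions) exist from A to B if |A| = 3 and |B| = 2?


n = |A| = 3, k = |B| = 2. Surjections via inclusion-exclusion:
S(n,k) = Σ(-1)^i × C(k,i) × (k-i)^n, i=0 to k
i=0: (-1)^0×C(2,0)×2^3 = 8
i=1: (-1)^1×C(2,1)×1^3 = -2
i=2: (-1)^2×C(2,2)×0^3 = 0
Total = 6

Number of surjections = 6


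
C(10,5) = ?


C(n,k) = n! / (k!(n-k)!)
C(10,5) = 10! / (5!5!)
= 252

C(10,5) = 252


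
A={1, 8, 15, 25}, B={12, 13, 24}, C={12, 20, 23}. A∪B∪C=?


A ∪ B = {1, 8, 12, 13, 15, 24, 25}
(A ∪ B) ∪ C = {1, 8, 12, 13, 15, 20, 23, 24, 25}

A ∪ B ∪ C = {1, 8, 12, 13, 15, 20, 23, 24, 25}


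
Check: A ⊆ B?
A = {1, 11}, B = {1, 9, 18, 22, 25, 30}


A ⊆ B means every element of A is in B.
Elements in A not in B: {11}
So A ⊄ B.

No, A ⊄ B


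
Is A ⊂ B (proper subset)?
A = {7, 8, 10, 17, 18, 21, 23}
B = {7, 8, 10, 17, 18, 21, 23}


A ⊂ B requires: A ⊆ B AND A ≠ B.
A ⊆ B? Yes
A = B? Yes
A = B, so A is not a PROPER subset.

No, A is not a proper subset of B


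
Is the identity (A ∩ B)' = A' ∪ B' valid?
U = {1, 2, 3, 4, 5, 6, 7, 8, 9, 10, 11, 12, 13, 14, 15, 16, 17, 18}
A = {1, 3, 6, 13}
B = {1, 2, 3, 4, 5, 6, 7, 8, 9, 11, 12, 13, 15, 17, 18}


LHS: A ∩ B = {1, 3, 6, 13}
(A ∩ B)' = U \ (A ∩ B) = {2, 4, 5, 7, 8, 9, 10, 11, 12, 14, 15, 16, 17, 18}
A' = {2, 4, 5, 7, 8, 9, 10, 11, 12, 14, 15, 16, 17, 18}, B' = {10, 14, 16}
Claimed RHS: A' ∪ B' = {2, 4, 5, 7, 8, 9, 10, 11, 12, 14, 15, 16, 17, 18}
Identity is VALID: LHS = RHS = {2, 4, 5, 7, 8, 9, 10, 11, 12, 14, 15, 16, 17, 18} ✓

Identity is valid. (A ∩ B)' = A' ∪ B' = {2, 4, 5, 7, 8, 9, 10, 11, 12, 14, 15, 16, 17, 18}


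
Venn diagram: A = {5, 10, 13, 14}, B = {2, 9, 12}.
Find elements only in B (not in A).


A = {5, 10, 13, 14}
B = {2, 9, 12}
Region: only in B (not in A)
Elements: {2, 9, 12}

Elements only in B (not in A): {2, 9, 12}


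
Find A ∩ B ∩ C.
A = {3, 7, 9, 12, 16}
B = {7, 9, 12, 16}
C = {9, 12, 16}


A ∩ B = {7, 9, 12, 16}
(A ∩ B) ∩ C = {9, 12, 16}

A ∩ B ∩ C = {9, 12, 16}


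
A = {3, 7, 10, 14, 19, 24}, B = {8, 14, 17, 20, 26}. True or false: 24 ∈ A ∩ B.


A = {3, 7, 10, 14, 19, 24}, B = {8, 14, 17, 20, 26}
A ∩ B = elements in both A and B
A ∩ B = {14}
Checking if 24 ∈ A ∩ B
24 is not in A ∩ B → False

24 ∉ A ∩ B


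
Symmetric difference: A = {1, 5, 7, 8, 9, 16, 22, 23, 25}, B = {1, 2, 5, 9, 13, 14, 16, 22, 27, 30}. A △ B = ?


A △ B = (A \ B) ∪ (B \ A) = elements in exactly one of A or B
A \ B = {7, 8, 23, 25}
B \ A = {2, 13, 14, 27, 30}
A △ B = {2, 7, 8, 13, 14, 23, 25, 27, 30}

A △ B = {2, 7, 8, 13, 14, 23, 25, 27, 30}


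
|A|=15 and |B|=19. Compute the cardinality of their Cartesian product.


|A × B| = |A| × |B|
= 15 × 19
= 285

|A × B| = 285


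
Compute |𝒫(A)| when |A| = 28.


Number of subsets = 2^n
= 2^28
= 268435456

|P(A)| = 268435456


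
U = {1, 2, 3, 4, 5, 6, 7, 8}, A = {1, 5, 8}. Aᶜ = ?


Aᶜ = U \ A = elements in U but not in A
U = {1, 2, 3, 4, 5, 6, 7, 8}
A = {1, 5, 8}
Aᶜ = {2, 3, 4, 6, 7}

Aᶜ = {2, 3, 4, 6, 7}


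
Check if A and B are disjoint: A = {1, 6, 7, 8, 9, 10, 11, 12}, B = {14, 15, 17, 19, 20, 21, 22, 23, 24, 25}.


Disjoint means A ∩ B = ∅.
A ∩ B = ∅
A ∩ B = ∅, so A and B are disjoint.

Yes, A and B are disjoint


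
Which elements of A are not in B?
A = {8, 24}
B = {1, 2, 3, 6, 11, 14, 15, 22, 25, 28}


A \ B = elements in A but not in B
A = {8, 24}
B = {1, 2, 3, 6, 11, 14, 15, 22, 25, 28}
Remove from A any elements in B
A \ B = {8, 24}

A \ B = {8, 24}


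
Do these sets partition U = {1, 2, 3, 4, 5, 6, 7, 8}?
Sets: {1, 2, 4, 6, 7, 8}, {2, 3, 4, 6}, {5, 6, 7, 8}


A partition requires: (1) non-empty parts, (2) pairwise disjoint, (3) union = U
Parts: {1, 2, 4, 6, 7, 8}, {2, 3, 4, 6}, {5, 6, 7, 8}
Union of parts: {1, 2, 3, 4, 5, 6, 7, 8}
U = {1, 2, 3, 4, 5, 6, 7, 8}
All non-empty? True
Pairwise disjoint? False
Covers U? True

No, not a valid partition


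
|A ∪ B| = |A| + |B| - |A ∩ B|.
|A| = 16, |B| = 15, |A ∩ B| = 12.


|A ∪ B| = |A| + |B| - |A ∩ B|
= 16 + 15 - 12
= 19

|A ∪ B| = 19


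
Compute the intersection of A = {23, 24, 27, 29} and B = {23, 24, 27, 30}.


A ∩ B = elements in both A and B
A = {23, 24, 27, 29}
B = {23, 24, 27, 30}
A ∩ B = {23, 24, 27}

A ∩ B = {23, 24, 27}


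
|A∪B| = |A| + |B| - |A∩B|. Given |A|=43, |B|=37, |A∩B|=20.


|A ∪ B| = |A| + |B| - |A ∩ B|
= 43 + 37 - 20
= 60

|A ∪ B| = 60


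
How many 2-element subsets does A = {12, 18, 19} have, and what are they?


|A| = 3, so A has C(3,2) = 3 subsets of size 2.
Enumerate by choosing 2 elements from A at a time:
{12, 18}, {12, 19}, {18, 19}

2-element subsets (3 total): {12, 18}, {12, 19}, {18, 19}


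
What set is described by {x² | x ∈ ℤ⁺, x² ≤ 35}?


Checking each candidate:
Condition: positive perfect squares ≤ 35
Result = {1, 4, 9, 16, 25}

{1, 4, 9, 16, 25}


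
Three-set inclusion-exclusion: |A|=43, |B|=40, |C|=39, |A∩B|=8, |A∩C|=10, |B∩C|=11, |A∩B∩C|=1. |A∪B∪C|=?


|A∪B∪C| = |A|+|B|+|C| - |A∩B|-|A∩C|-|B∩C| + |A∩B∩C|
= 43+40+39 - 8-10-11 + 1
= 122 - 29 + 1
= 94

|A ∪ B ∪ C| = 94


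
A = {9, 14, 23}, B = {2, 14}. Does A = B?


Two sets are equal iff they have exactly the same elements.
A = {9, 14, 23}
B = {2, 14}
Differences: {2, 9, 23}
A ≠ B

No, A ≠ B


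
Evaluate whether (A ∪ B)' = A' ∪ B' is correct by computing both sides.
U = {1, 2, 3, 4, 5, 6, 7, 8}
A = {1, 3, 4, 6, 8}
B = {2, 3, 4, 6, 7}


LHS: A ∪ B = {1, 2, 3, 4, 6, 7, 8}
(A ∪ B)' = U \ (A ∪ B) = {5}
A' = {2, 5, 7}, B' = {1, 5, 8}
Claimed RHS: A' ∪ B' = {1, 2, 5, 7, 8}
Identity is INVALID: LHS = {5} but the RHS claimed here equals {1, 2, 5, 7, 8}. The correct form is (A ∪ B)' = A' ∩ B'.

Identity is invalid: (A ∪ B)' = {5} but A' ∪ B' = {1, 2, 5, 7, 8}. The correct De Morgan law is (A ∪ B)' = A' ∩ B'.


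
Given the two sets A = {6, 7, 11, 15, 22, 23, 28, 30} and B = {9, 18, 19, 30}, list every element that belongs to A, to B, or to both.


A ∪ B = all elements in A or B (or both)
A = {6, 7, 11, 15, 22, 23, 28, 30}
B = {9, 18, 19, 30}
A ∪ B = {6, 7, 9, 11, 15, 18, 19, 22, 23, 28, 30}

A ∪ B = {6, 7, 9, 11, 15, 18, 19, 22, 23, 28, 30}


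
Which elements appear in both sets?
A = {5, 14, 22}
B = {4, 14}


A ∩ B = elements in both A and B
A = {5, 14, 22}
B = {4, 14}
A ∩ B = {14}

A ∩ B = {14}


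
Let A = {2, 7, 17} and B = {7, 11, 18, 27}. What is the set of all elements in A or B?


A ∪ B = all elements in A or B (or both)
A = {2, 7, 17}
B = {7, 11, 18, 27}
A ∪ B = {2, 7, 11, 17, 18, 27}

A ∪ B = {2, 7, 11, 17, 18, 27}


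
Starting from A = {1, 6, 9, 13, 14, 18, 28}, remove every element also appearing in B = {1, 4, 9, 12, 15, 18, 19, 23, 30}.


A \ B = elements in A but not in B
A = {1, 6, 9, 13, 14, 18, 28}
B = {1, 4, 9, 12, 15, 18, 19, 23, 30}
Remove from A any elements in B
A \ B = {6, 13, 14, 28}

A \ B = {6, 13, 14, 28}


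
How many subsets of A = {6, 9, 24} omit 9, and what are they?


A subset of A that omits 9 is a subset of A \ {9}, so there are 2^(n-1) = 2^2 = 4 of them.
Subsets excluding 9: ∅, {6}, {24}, {6, 24}

Subsets excluding 9 (4 total): ∅, {6}, {24}, {6, 24}


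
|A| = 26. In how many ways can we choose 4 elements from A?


C(n,k) = n! / (k!(n-k)!)
C(26,4) = 26! / (4!22!)
= 14950

C(26,4) = 14950


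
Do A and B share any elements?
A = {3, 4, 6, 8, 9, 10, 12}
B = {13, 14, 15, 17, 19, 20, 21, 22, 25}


Disjoint means A ∩ B = ∅.
A ∩ B = ∅
A ∩ B = ∅, so A and B are disjoint.

No — A and B share no elements (A ∩ B = ∅), so they are disjoint


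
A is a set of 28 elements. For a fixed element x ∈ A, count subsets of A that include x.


Subsets of A containing x correspond to subsets of A \ {x}, which has 27 elements.
Count = 2^(n-1) = 2^27
= 134217728

Number of subsets containing x = 134217728


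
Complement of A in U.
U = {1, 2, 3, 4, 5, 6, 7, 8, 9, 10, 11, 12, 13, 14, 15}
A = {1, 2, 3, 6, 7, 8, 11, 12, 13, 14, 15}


Aᶜ = U \ A = elements in U but not in A
U = {1, 2, 3, 4, 5, 6, 7, 8, 9, 10, 11, 12, 13, 14, 15}
A = {1, 2, 3, 6, 7, 8, 11, 12, 13, 14, 15}
Aᶜ = {4, 5, 9, 10}

Aᶜ = {4, 5, 9, 10}


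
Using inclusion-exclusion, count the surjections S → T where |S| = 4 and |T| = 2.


n = |S| = 4, k = |T| = 2. Surjections via inclusion-exclusion:
S(n,k) = Σ(-1)^i × C(k,i) × (k-i)^n, i=0 to k
i=0: (-1)^0×C(2,0)×2^4 = 16
i=1: (-1)^1×C(2,1)×1^4 = -2
i=2: (-1)^2×C(2,2)×0^4 = 0
Total = 14

Number of surjections = 14


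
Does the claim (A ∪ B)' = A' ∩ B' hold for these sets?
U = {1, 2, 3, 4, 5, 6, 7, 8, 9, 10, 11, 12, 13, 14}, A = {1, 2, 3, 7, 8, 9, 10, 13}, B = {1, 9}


LHS: A ∪ B = {1, 2, 3, 7, 8, 9, 10, 13}
(A ∪ B)' = U \ (A ∪ B) = {4, 5, 6, 11, 12, 14}
A' = {4, 5, 6, 11, 12, 14}, B' = {2, 3, 4, 5, 6, 7, 8, 10, 11, 12, 13, 14}
Claimed RHS: A' ∩ B' = {4, 5, 6, 11, 12, 14}
Identity is VALID: LHS = RHS = {4, 5, 6, 11, 12, 14} ✓

Identity is valid. (A ∪ B)' = A' ∩ B' = {4, 5, 6, 11, 12, 14}


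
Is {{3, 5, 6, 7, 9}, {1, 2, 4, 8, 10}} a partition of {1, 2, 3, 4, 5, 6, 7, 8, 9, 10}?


A partition requires: (1) non-empty parts, (2) pairwise disjoint, (3) union = U
Parts: {3, 5, 6, 7, 9}, {1, 2, 4, 8, 10}
Union of parts: {1, 2, 3, 4, 5, 6, 7, 8, 9, 10}
U = {1, 2, 3, 4, 5, 6, 7, 8, 9, 10}
All non-empty? True
Pairwise disjoint? True
Covers U? True

Yes, valid partition


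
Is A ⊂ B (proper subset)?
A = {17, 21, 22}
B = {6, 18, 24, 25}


A ⊂ B requires: A ⊆ B AND A ≠ B.
A ⊆ B? No
A ⊄ B, so A is not a proper subset.

No, A is not a proper subset of B


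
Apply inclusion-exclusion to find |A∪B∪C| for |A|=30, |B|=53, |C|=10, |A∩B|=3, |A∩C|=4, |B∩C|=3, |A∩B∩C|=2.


|A∪B∪C| = |A|+|B|+|C| - |A∩B|-|A∩C|-|B∩C| + |A∩B∩C|
= 30+53+10 - 3-4-3 + 2
= 93 - 10 + 2
= 85

|A ∪ B ∪ C| = 85


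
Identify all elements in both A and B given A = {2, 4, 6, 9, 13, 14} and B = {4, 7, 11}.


A = {2, 4, 6, 9, 13, 14}
B = {4, 7, 11}
Region: in both A and B
Elements: {4}

Elements in both A and B: {4}


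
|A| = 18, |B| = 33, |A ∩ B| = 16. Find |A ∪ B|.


|A ∪ B| = |A| + |B| - |A ∩ B|
= 18 + 33 - 16
= 35

|A ∪ B| = 35


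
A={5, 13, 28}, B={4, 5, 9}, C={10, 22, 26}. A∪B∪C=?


A ∪ B = {4, 5, 9, 13, 28}
(A ∪ B) ∪ C = {4, 5, 9, 10, 13, 22, 26, 28}

A ∪ B ∪ C = {4, 5, 9, 10, 13, 22, 26, 28}


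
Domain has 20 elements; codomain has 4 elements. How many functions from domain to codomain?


Each of |A| = 20 inputs maps to any of |B| = 4 outputs.
# functions = |B|^|A| = 4^20
= 1099511627776

Number of functions = 1099511627776


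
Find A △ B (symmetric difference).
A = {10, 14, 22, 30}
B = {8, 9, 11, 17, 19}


A △ B = (A \ B) ∪ (B \ A) = elements in exactly one of A or B
A \ B = {10, 14, 22, 30}
B \ A = {8, 9, 11, 17, 19}
A △ B = {8, 9, 10, 11, 14, 17, 19, 22, 30}

A △ B = {8, 9, 10, 11, 14, 17, 19, 22, 30}


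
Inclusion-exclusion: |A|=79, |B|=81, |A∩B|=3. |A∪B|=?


|A ∪ B| = |A| + |B| - |A ∩ B|
= 79 + 81 - 3
= 157

|A ∪ B| = 157


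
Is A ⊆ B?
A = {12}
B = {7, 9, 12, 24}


A ⊆ B means every element of A is in B.
All elements of A are in B.
So A ⊆ B.

Yes, A ⊆ B


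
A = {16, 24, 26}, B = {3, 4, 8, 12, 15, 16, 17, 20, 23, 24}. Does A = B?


Two sets are equal iff they have exactly the same elements.
A = {16, 24, 26}
B = {3, 4, 8, 12, 15, 16, 17, 20, 23, 24}
Differences: {3, 4, 8, 12, 15, 17, 20, 23, 26}
A ≠ B

No, A ≠ B


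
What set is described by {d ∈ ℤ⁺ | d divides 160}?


Checking each candidate:
Condition: positive divisors of 160
Result = {1, 2, 4, 5, 8, 10, 16, 20, 32, 40, 80, 160}

{1, 2, 4, 5, 8, 10, 16, 20, 32, 40, 80, 160}


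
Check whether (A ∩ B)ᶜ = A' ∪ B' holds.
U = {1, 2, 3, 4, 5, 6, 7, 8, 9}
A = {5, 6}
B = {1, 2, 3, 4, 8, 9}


LHS: A ∩ B = ∅
(A ∩ B)' = U \ (A ∩ B) = {1, 2, 3, 4, 5, 6, 7, 8, 9}
A' = {1, 2, 3, 4, 7, 8, 9}, B' = {5, 6, 7}
Claimed RHS: A' ∪ B' = {1, 2, 3, 4, 5, 6, 7, 8, 9}
Identity is VALID: LHS = RHS = {1, 2, 3, 4, 5, 6, 7, 8, 9} ✓

Identity is valid. (A ∩ B)' = A' ∪ B' = {1, 2, 3, 4, 5, 6, 7, 8, 9}


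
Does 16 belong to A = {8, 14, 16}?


A = {8, 14, 16}
Checking if 16 is in A
16 is in A → True

16 ∈ A


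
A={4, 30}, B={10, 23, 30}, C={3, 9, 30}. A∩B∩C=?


A ∩ B = {30}
(A ∩ B) ∩ C = {30}

A ∩ B ∩ C = {30}


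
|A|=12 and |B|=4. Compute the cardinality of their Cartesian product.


|A × B| = |A| × |B|
= 12 × 4
= 48

|A × B| = 48


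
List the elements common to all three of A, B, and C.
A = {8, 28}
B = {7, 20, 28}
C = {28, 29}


A ∩ B = {28}
(A ∩ B) ∩ C = {28}

A ∩ B ∩ C = {28}


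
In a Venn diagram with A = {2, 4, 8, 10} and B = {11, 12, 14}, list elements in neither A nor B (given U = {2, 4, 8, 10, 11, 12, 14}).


A = {2, 4, 8, 10}
B = {11, 12, 14}
Region: in neither A nor B (given U = {2, 4, 8, 10, 11, 12, 14})
Elements: ∅

Elements in neither A nor B (given U = {2, 4, 8, 10, 11, 12, 14}): ∅


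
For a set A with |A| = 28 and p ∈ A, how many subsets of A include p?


Subsets of A containing p correspond to subsets of A \ {p}, which has 27 elements.
Count = 2^(n-1) = 2^27
= 134217728

Number of subsets containing p = 134217728


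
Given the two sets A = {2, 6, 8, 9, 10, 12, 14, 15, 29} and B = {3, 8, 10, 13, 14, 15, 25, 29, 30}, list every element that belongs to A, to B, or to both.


A ∪ B = all elements in A or B (or both)
A = {2, 6, 8, 9, 10, 12, 14, 15, 29}
B = {3, 8, 10, 13, 14, 15, 25, 29, 30}
A ∪ B = {2, 3, 6, 8, 9, 10, 12, 13, 14, 15, 25, 29, 30}

A ∪ B = {2, 3, 6, 8, 9, 10, 12, 13, 14, 15, 25, 29, 30}


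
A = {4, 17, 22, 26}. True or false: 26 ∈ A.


A = {4, 17, 22, 26}
Checking if 26 is in A
26 is in A → True

26 ∈ A


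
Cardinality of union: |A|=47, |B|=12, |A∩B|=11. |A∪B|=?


|A ∪ B| = |A| + |B| - |A ∩ B|
= 47 + 12 - 11
= 48

|A ∪ B| = 48


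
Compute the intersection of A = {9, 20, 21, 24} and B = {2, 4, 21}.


A ∩ B = elements in both A and B
A = {9, 20, 21, 24}
B = {2, 4, 21}
A ∩ B = {21}

A ∩ B = {21}


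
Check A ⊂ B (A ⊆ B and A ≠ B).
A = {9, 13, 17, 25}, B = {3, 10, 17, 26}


A ⊂ B requires: A ⊆ B AND A ≠ B.
A ⊆ B? No
A ⊄ B, so A is not a proper subset.

No, A is not a proper subset of B


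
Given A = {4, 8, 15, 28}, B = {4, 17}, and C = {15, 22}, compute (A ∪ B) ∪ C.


A ∪ B = {4, 8, 15, 17, 28}
(A ∪ B) ∪ C = {4, 8, 15, 17, 22, 28}

A ∪ B ∪ C = {4, 8, 15, 17, 22, 28}


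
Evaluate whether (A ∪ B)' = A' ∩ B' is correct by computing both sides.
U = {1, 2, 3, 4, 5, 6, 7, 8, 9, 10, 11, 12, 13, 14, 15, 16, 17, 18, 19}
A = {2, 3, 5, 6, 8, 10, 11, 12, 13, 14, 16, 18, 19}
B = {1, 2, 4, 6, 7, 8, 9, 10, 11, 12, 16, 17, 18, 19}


LHS: A ∪ B = {1, 2, 3, 4, 5, 6, 7, 8, 9, 10, 11, 12, 13, 14, 16, 17, 18, 19}
(A ∪ B)' = U \ (A ∪ B) = {15}
A' = {1, 4, 7, 9, 15, 17}, B' = {3, 5, 13, 14, 15}
Claimed RHS: A' ∩ B' = {15}
Identity is VALID: LHS = RHS = {15} ✓

Identity is valid. (A ∪ B)' = A' ∩ B' = {15}


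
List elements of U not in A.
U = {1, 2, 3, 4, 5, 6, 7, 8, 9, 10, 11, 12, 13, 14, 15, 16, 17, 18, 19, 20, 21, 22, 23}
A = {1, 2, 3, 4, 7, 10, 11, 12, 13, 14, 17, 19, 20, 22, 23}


Aᶜ = U \ A = elements in U but not in A
U = {1, 2, 3, 4, 5, 6, 7, 8, 9, 10, 11, 12, 13, 14, 15, 16, 17, 18, 19, 20, 21, 22, 23}
A = {1, 2, 3, 4, 7, 10, 11, 12, 13, 14, 17, 19, 20, 22, 23}
Aᶜ = {5, 6, 8, 9, 15, 16, 18, 21}

Aᶜ = {5, 6, 8, 9, 15, 16, 18, 21}


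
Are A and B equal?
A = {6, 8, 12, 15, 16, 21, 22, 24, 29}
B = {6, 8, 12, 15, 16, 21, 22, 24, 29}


Two sets are equal iff they have exactly the same elements.
A = {6, 8, 12, 15, 16, 21, 22, 24, 29}
B = {6, 8, 12, 15, 16, 21, 22, 24, 29}
Same elements → A = B

Yes, A = B


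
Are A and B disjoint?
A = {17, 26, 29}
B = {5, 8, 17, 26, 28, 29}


Disjoint means A ∩ B = ∅.
A ∩ B = {17, 26, 29}
A ∩ B ≠ ∅, so A and B are NOT disjoint.

No, A and B are not disjoint (A ∩ B = {17, 26, 29})


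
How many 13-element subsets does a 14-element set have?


C(n,k) = n! / (k!(n-k)!)
C(14,13) = 14! / (13!1!)
= 14

C(14,13) = 14


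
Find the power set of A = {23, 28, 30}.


|A| = 3, so |P(A)| = 2^3 = 8
Enumerate subsets by cardinality (0 to 3):
∅, {23}, {28}, {30}, {23, 28}, {23, 30}, {28, 30}, {23, 28, 30}

P(A) has 8 subsets: ∅, {23}, {28}, {30}, {23, 28}, {23, 30}, {28, 30}, {23, 28, 30}


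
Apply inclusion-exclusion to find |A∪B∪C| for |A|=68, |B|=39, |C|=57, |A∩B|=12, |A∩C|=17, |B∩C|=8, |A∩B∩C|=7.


|A∪B∪C| = |A|+|B|+|C| - |A∩B|-|A∩C|-|B∩C| + |A∩B∩C|
= 68+39+57 - 12-17-8 + 7
= 164 - 37 + 7
= 134

|A ∪ B ∪ C| = 134


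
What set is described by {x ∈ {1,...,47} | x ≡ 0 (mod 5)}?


Checking each candidate:
Condition: x in {1,...,47} with x ≡ 0 (mod 5)
Result = {5, 10, 15, 20, 25, 30, 35, 40, 45}

{5, 10, 15, 20, 25, 30, 35, 40, 45}


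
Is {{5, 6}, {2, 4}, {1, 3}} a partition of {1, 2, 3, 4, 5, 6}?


A partition requires: (1) non-empty parts, (2) pairwise disjoint, (3) union = U
Parts: {5, 6}, {2, 4}, {1, 3}
Union of parts: {1, 2, 3, 4, 5, 6}
U = {1, 2, 3, 4, 5, 6}
All non-empty? True
Pairwise disjoint? True
Covers U? True

Yes, valid partition


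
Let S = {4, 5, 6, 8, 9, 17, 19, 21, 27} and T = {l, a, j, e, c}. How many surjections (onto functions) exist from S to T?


n = |S| = 9, k = |T| = 5. Surjections via inclusion-exclusion:
S(n,k) = Σ(-1)^i × C(k,i) × (k-i)^n, i=0 to k
i=0: (-1)^0×C(5,0)×5^9 = 1953125
i=1: (-1)^1×C(5,1)×4^9 = -1310720
i=2: (-1)^2×C(5,2)×3^9 = 196830
i=3: (-1)^3×C(5,3)×2^9 = -5120
i=4: (-1)^4×C(5,4)×1^9 = 5
i=5: (-1)^5×C(5,5)×0^9 = 0
Total = 834120

Number of surjections = 834120


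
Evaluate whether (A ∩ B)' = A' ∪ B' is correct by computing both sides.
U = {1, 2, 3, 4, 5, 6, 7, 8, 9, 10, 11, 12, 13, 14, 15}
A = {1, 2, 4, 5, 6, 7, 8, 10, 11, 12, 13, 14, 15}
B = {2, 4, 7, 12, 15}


LHS: A ∩ B = {2, 4, 7, 12, 15}
(A ∩ B)' = U \ (A ∩ B) = {1, 3, 5, 6, 8, 9, 10, 11, 13, 14}
A' = {3, 9}, B' = {1, 3, 5, 6, 8, 9, 10, 11, 13, 14}
Claimed RHS: A' ∪ B' = {1, 3, 5, 6, 8, 9, 10, 11, 13, 14}
Identity is VALID: LHS = RHS = {1, 3, 5, 6, 8, 9, 10, 11, 13, 14} ✓

Identity is valid. (A ∩ B)' = A' ∪ B' = {1, 3, 5, 6, 8, 9, 10, 11, 13, 14}


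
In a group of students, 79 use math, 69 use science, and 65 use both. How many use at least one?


|A ∪ B| = |A| + |B| - |A ∩ B|
= 79 + 69 - 65
= 83

|A ∪ B| = 83


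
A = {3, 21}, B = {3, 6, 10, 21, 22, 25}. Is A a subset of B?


A ⊆ B means every element of A is in B.
All elements of A are in B.
So A ⊆ B.

Yes, A ⊆ B


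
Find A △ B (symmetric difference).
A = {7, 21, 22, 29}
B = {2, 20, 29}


A △ B = (A \ B) ∪ (B \ A) = elements in exactly one of A or B
A \ B = {7, 21, 22}
B \ A = {2, 20}
A △ B = {2, 7, 20, 21, 22}

A △ B = {2, 7, 20, 21, 22}


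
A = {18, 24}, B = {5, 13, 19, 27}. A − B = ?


A \ B = elements in A but not in B
A = {18, 24}
B = {5, 13, 19, 27}
Remove from A any elements in B
A \ B = {18, 24}

A \ B = {18, 24}


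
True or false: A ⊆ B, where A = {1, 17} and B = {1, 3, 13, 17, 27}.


A ⊆ B means every element of A is in B.
All elements of A are in B.
So A ⊆ B.

Yes, A ⊆ B


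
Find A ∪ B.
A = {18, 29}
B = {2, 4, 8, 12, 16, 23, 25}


A ∪ B = all elements in A or B (or both)
A = {18, 29}
B = {2, 4, 8, 12, 16, 23, 25}
A ∪ B = {2, 4, 8, 12, 16, 18, 23, 25, 29}

A ∪ B = {2, 4, 8, 12, 16, 18, 23, 25, 29}


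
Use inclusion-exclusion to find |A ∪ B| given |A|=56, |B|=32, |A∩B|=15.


|A ∪ B| = |A| + |B| - |A ∩ B|
= 56 + 32 - 15
= 73

|A ∪ B| = 73


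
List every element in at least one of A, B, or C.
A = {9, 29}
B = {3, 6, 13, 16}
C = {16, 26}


A ∪ B = {3, 6, 9, 13, 16, 29}
(A ∪ B) ∪ C = {3, 6, 9, 13, 16, 26, 29}

A ∪ B ∪ C = {3, 6, 9, 13, 16, 26, 29}


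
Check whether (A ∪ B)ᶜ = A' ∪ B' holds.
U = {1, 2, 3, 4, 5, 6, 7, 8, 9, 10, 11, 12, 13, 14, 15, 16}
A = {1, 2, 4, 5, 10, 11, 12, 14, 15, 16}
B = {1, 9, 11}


LHS: A ∪ B = {1, 2, 4, 5, 9, 10, 11, 12, 14, 15, 16}
(A ∪ B)' = U \ (A ∪ B) = {3, 6, 7, 8, 13}
A' = {3, 6, 7, 8, 9, 13}, B' = {2, 3, 4, 5, 6, 7, 8, 10, 12, 13, 14, 15, 16}
Claimed RHS: A' ∪ B' = {2, 3, 4, 5, 6, 7, 8, 9, 10, 12, 13, 14, 15, 16}
Identity is INVALID: LHS = {3, 6, 7, 8, 13} but the RHS claimed here equals {2, 3, 4, 5, 6, 7, 8, 9, 10, 12, 13, 14, 15, 16}. The correct form is (A ∪ B)' = A' ∩ B'.

Identity is invalid: (A ∪ B)' = {3, 6, 7, 8, 13} but A' ∪ B' = {2, 3, 4, 5, 6, 7, 8, 9, 10, 12, 13, 14, 15, 16}. The correct De Morgan law is (A ∪ B)' = A' ∩ B'.


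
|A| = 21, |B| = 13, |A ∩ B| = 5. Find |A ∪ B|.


|A ∪ B| = |A| + |B| - |A ∩ B|
= 21 + 13 - 5
= 29

|A ∪ B| = 29


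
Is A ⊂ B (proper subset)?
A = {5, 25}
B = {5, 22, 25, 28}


A ⊂ B requires: A ⊆ B AND A ≠ B.
A ⊆ B? Yes
A = B? No
A ⊂ B: Yes (A is a proper subset of B)

Yes, A ⊂ B


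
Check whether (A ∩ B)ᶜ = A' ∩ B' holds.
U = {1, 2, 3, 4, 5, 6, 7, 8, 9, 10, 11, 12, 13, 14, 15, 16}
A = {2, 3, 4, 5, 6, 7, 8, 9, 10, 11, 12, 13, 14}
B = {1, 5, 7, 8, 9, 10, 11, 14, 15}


LHS: A ∩ B = {5, 7, 8, 9, 10, 11, 14}
(A ∩ B)' = U \ (A ∩ B) = {1, 2, 3, 4, 6, 12, 13, 15, 16}
A' = {1, 15, 16}, B' = {2, 3, 4, 6, 12, 13, 16}
Claimed RHS: A' ∩ B' = {16}
Identity is INVALID: LHS = {1, 2, 3, 4, 6, 12, 13, 15, 16} but the RHS claimed here equals {16}. The correct form is (A ∩ B)' = A' ∪ B'.

Identity is invalid: (A ∩ B)' = {1, 2, 3, 4, 6, 12, 13, 15, 16} but A' ∩ B' = {16}. The correct De Morgan law is (A ∩ B)' = A' ∪ B'.


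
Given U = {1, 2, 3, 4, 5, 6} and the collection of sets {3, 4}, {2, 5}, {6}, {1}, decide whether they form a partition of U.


A partition requires: (1) non-empty parts, (2) pairwise disjoint, (3) union = U
Parts: {3, 4}, {2, 5}, {6}, {1}
Union of parts: {1, 2, 3, 4, 5, 6}
U = {1, 2, 3, 4, 5, 6}
All non-empty? True
Pairwise disjoint? True
Covers U? True

Yes, valid partition


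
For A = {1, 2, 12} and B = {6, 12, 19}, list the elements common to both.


A ∩ B = elements in both A and B
A = {1, 2, 12}
B = {6, 12, 19}
A ∩ B = {12}

A ∩ B = {12}


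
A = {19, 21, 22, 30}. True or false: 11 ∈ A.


A = {19, 21, 22, 30}
Checking if 11 is in A
11 is not in A → False

11 ∉ A


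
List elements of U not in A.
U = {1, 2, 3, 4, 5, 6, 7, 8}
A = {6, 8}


Aᶜ = U \ A = elements in U but not in A
U = {1, 2, 3, 4, 5, 6, 7, 8}
A = {6, 8}
Aᶜ = {1, 2, 3, 4, 5, 7}

Aᶜ = {1, 2, 3, 4, 5, 7}


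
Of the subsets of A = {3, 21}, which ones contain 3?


A subset of A contains 3 iff the remaining 1 elements form any subset of A \ {3}.
Count: 2^(n-1) = 2^1 = 2
Subsets containing 3: {3}, {3, 21}

Subsets containing 3 (2 total): {3}, {3, 21}


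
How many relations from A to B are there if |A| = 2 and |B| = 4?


A relation from A to B is any subset of A × B.
|A × B| = 2 × 4 = 8
# relations = 2^|A × B| = 2^8 = 256

Number of relations = 256


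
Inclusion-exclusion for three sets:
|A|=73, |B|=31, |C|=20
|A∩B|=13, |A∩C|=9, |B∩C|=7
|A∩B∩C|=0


|A∪B∪C| = |A|+|B|+|C| - |A∩B|-|A∩C|-|B∩C| + |A∩B∩C|
= 73+31+20 - 13-9-7 + 0
= 124 - 29 + 0
= 95

|A ∪ B ∪ C| = 95


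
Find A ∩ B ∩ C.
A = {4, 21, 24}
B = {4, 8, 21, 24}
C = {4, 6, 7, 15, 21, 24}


A ∩ B = {4, 21, 24}
(A ∩ B) ∩ C = {4, 21, 24}

A ∩ B ∩ C = {4, 21, 24}


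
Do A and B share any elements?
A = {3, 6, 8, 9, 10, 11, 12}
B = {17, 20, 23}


Disjoint means A ∩ B = ∅.
A ∩ B = ∅
A ∩ B = ∅, so A and B are disjoint.

No — A and B share no elements (A ∩ B = ∅), so they are disjoint


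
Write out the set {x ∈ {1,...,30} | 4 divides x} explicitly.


Checking each candidate:
Condition: multiples of 4 in {1,...,30}
Result = {4, 8, 12, 16, 20, 24, 28}

{4, 8, 12, 16, 20, 24, 28}


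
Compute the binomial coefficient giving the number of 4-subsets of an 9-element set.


C(n,k) = n! / (k!(n-k)!)
C(9,4) = 9! / (4!5!)
= 126

C(9,4) = 126


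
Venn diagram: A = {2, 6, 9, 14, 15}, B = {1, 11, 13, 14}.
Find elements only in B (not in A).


A = {2, 6, 9, 14, 15}
B = {1, 11, 13, 14}
Region: only in B (not in A)
Elements: {1, 11, 13}

Elements only in B (not in A): {1, 11, 13}


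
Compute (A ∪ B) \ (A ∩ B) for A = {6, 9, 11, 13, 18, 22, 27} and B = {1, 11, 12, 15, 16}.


A △ B = (A \ B) ∪ (B \ A) = elements in exactly one of A or B
A \ B = {6, 9, 13, 18, 22, 27}
B \ A = {1, 12, 15, 16}
A △ B = {1, 6, 9, 12, 13, 15, 16, 18, 22, 27}

A △ B = {1, 6, 9, 12, 13, 15, 16, 18, 22, 27}


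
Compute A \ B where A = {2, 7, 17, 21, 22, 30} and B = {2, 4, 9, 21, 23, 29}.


A \ B = elements in A but not in B
A = {2, 7, 17, 21, 22, 30}
B = {2, 4, 9, 21, 23, 29}
Remove from A any elements in B
A \ B = {7, 17, 22, 30}

A \ B = {7, 17, 22, 30}


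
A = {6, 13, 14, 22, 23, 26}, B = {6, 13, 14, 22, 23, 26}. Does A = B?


Two sets are equal iff they have exactly the same elements.
A = {6, 13, 14, 22, 23, 26}
B = {6, 13, 14, 22, 23, 26}
Same elements → A = B

Yes, A = B


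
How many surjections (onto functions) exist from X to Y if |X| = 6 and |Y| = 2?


n = |X| = 6, k = |Y| = 2. Surjections via inclusion-exclusion:
S(n,k) = Σ(-1)^i × C(k,i) × (k-i)^n, i=0 to k
i=0: (-1)^0×C(2,0)×2^6 = 64
i=1: (-1)^1×C(2,1)×1^6 = -2
i=2: (-1)^2×C(2,2)×0^6 = 0
Total = 62

Number of surjections = 62


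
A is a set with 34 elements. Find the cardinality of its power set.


Number of subsets = 2^n
= 2^34
= 17179869184

|P(A)| = 17179869184


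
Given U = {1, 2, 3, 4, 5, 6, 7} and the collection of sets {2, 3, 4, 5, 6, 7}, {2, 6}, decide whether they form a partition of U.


A partition requires: (1) non-empty parts, (2) pairwise disjoint, (3) union = U
Parts: {2, 3, 4, 5, 6, 7}, {2, 6}
Union of parts: {2, 3, 4, 5, 6, 7}
U = {1, 2, 3, 4, 5, 6, 7}
All non-empty? True
Pairwise disjoint? False
Covers U? False

No, not a valid partition


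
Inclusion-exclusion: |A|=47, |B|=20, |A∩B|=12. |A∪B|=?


|A ∪ B| = |A| + |B| - |A ∩ B|
= 47 + 20 - 12
= 55

|A ∪ B| = 55


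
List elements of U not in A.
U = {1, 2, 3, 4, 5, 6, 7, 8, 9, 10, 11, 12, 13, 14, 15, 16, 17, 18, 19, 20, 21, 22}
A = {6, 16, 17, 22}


Aᶜ = U \ A = elements in U but not in A
U = {1, 2, 3, 4, 5, 6, 7, 8, 9, 10, 11, 12, 13, 14, 15, 16, 17, 18, 19, 20, 21, 22}
A = {6, 16, 17, 22}
Aᶜ = {1, 2, 3, 4, 5, 7, 8, 9, 10, 11, 12, 13, 14, 15, 18, 19, 20, 21}

Aᶜ = {1, 2, 3, 4, 5, 7, 8, 9, 10, 11, 12, 13, 14, 15, 18, 19, 20, 21}


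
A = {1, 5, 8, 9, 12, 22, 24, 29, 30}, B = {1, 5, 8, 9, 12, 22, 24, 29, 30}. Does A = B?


Two sets are equal iff they have exactly the same elements.
A = {1, 5, 8, 9, 12, 22, 24, 29, 30}
B = {1, 5, 8, 9, 12, 22, 24, 29, 30}
Same elements → A = B

Yes, A = B


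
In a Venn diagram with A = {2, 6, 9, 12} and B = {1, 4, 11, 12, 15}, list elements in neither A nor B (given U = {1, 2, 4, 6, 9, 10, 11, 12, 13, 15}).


A = {2, 6, 9, 12}
B = {1, 4, 11, 12, 15}
Region: in neither A nor B (given U = {1, 2, 4, 6, 9, 10, 11, 12, 13, 15})
Elements: {10, 13}

Elements in neither A nor B (given U = {1, 2, 4, 6, 9, 10, 11, 12, 13, 15}): {10, 13}


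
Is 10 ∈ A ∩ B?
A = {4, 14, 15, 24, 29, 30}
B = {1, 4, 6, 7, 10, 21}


A = {4, 14, 15, 24, 29, 30}, B = {1, 4, 6, 7, 10, 21}
A ∩ B = elements in both A and B
A ∩ B = {4}
Checking if 10 ∈ A ∩ B
10 is not in A ∩ B → False

10 ∉ A ∩ B


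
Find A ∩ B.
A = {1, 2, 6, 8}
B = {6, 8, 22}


A ∩ B = elements in both A and B
A = {1, 2, 6, 8}
B = {6, 8, 22}
A ∩ B = {6, 8}

A ∩ B = {6, 8}


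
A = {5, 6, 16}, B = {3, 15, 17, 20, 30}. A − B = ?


A \ B = elements in A but not in B
A = {5, 6, 16}
B = {3, 15, 17, 20, 30}
Remove from A any elements in B
A \ B = {5, 6, 16}

A \ B = {5, 6, 16}


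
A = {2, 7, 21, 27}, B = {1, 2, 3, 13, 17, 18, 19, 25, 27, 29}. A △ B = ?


A △ B = (A \ B) ∪ (B \ A) = elements in exactly one of A or B
A \ B = {7, 21}
B \ A = {1, 3, 13, 17, 18, 19, 25, 29}
A △ B = {1, 3, 7, 13, 17, 18, 19, 21, 25, 29}

A △ B = {1, 3, 7, 13, 17, 18, 19, 21, 25, 29}


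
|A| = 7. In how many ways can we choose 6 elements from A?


C(n,k) = n! / (k!(n-k)!)
C(7,6) = 7! / (6!1!)
= 7

C(7,6) = 7


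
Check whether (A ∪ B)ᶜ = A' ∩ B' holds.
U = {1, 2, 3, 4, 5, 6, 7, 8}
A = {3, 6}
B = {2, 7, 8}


LHS: A ∪ B = {2, 3, 6, 7, 8}
(A ∪ B)' = U \ (A ∪ B) = {1, 4, 5}
A' = {1, 2, 4, 5, 7, 8}, B' = {1, 3, 4, 5, 6}
Claimed RHS: A' ∩ B' = {1, 4, 5}
Identity is VALID: LHS = RHS = {1, 4, 5} ✓

Identity is valid. (A ∪ B)' = A' ∩ B' = {1, 4, 5}


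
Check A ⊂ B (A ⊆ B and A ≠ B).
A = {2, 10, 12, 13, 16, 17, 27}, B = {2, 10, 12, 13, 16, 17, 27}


A ⊂ B requires: A ⊆ B AND A ≠ B.
A ⊆ B? Yes
A = B? Yes
A = B, so A is not a PROPER subset.

No, A is not a proper subset of B


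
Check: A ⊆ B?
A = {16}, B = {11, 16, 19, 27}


A ⊆ B means every element of A is in B.
All elements of A are in B.
So A ⊆ B.

Yes, A ⊆ B


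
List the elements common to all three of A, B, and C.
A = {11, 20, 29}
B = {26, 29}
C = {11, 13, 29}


A ∩ B = {29}
(A ∩ B) ∩ C = {29}

A ∩ B ∩ C = {29}


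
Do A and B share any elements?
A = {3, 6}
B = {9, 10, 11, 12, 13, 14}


Disjoint means A ∩ B = ∅.
A ∩ B = ∅
A ∩ B = ∅, so A and B are disjoint.

No — A and B share no elements (A ∩ B = ∅), so they are disjoint


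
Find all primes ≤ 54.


Checking each candidate:
Condition: primes ≤ 54
Result = {2, 3, 5, 7, 11, 13, 17, 19, 23, 29, 31, 37, 41, 43, 47, 53}

{2, 3, 5, 7, 11, 13, 17, 19, 23, 29, 31, 37, 41, 43, 47, 53}


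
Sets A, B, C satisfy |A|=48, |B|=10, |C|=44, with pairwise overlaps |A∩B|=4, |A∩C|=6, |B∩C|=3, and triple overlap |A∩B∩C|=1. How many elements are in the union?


|A∪B∪C| = |A|+|B|+|C| - |A∩B|-|A∩C|-|B∩C| + |A∩B∩C|
= 48+10+44 - 4-6-3 + 1
= 102 - 13 + 1
= 90

|A ∪ B ∪ C| = 90


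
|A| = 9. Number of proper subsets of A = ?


Total subsets = 2^n = 2^9 = 512
Proper subsets exclude the set itself: 2^n - 1
= 512 - 1
= 511

Number of proper subsets = 511


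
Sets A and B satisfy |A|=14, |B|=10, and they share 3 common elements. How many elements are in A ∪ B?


|A ∪ B| = |A| + |B| - |A ∩ B|
= 14 + 10 - 3
= 21

|A ∪ B| = 21


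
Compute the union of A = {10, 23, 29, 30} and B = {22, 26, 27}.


A ∪ B = all elements in A or B (or both)
A = {10, 23, 29, 30}
B = {22, 26, 27}
A ∪ B = {10, 22, 23, 26, 27, 29, 30}

A ∪ B = {10, 22, 23, 26, 27, 29, 30}


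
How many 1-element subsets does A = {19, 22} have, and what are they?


|A| = 2, so A has C(2,1) = 2 subsets of size 1.
Enumerate by choosing 1 elements from A at a time:
{19}, {22}

1-element subsets (2 total): {19}, {22}
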